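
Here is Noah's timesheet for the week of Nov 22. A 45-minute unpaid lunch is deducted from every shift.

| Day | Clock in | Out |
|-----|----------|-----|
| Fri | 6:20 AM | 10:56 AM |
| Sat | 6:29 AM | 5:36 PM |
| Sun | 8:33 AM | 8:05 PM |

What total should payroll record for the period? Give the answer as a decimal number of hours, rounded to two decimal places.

25.00 hours

Fri: 6:20 AM–10:56 AM = 4 h 36 min; less 45 min break → 3 h 51 min
Sat: 6:29 AM–5:36 PM = 11 h 7 min; less 45 min break → 10 h 22 min
Sun: 8:33 AM–8:05 PM = 11 h 32 min; less 45 min break → 10 h 47 min
Total: 3 h 51 min + 10 h 22 min + 10 h 47 min = 25 h 0 min.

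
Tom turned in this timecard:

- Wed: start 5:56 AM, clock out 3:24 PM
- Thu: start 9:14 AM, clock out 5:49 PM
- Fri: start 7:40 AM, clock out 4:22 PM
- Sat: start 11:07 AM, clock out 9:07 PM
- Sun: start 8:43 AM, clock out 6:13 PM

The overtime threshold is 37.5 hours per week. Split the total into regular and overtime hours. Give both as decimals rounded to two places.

Regular 37.50 hours, overtime 8.75 hours

Wed: 5:56 AM–3:24 PM = 9 h 28 min
Thu: 9:14 AM–5:49 PM = 8 h 35 min
Fri: 7:40 AM–4:22 PM = 8 h 42 min
Sat: 11:07 AM–9:07 PM = 10 h 0 min
Sun: 8:43 AM–6:13 PM = 9 h 30 min
Total worked: 46 h 15 min = 46.25 h.
Threshold 37.5 h → overtime 8 h 45 min, regular 37 h 30 min.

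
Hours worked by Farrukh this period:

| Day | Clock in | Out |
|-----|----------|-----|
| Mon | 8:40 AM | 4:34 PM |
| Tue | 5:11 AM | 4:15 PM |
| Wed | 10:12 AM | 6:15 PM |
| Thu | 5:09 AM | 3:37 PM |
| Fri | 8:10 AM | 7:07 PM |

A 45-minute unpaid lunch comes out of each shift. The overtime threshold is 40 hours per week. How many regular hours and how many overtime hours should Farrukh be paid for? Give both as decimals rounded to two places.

Mon: 8:40 AM–4:34 PM = 7 h 54 min; less 45 min break → 7 h 9 min
Tue: 5:11 AM–4:15 PM = 11 h 4 min; less 45 min break → 10 h 19 min
Wed: 10:12 AM–6:15 PM = 8 h 3 min; less 45 min break → 7 h 18 min
Thu: 5:09 AM–3:37 PM = 10 h 28 min; less 45 min break → 9 h 43 min
Fri: 8:10 AM–7:07 PM = 10 h 57 min; less 45 min break → 10 h 12 min
Total worked: 44 h 41 min = 44.68 h.
Threshold 40 h → overtime 4 h 41 min, regular 40 h 0 min.

Regular 40.00 hours, overtime 4.68 hours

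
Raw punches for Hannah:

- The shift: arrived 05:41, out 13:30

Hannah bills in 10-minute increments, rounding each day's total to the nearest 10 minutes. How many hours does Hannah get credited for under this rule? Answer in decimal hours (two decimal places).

7.83 hours

The shift: 05:41–13:30 = 7 h 49 min → rounds to 7 h 50 min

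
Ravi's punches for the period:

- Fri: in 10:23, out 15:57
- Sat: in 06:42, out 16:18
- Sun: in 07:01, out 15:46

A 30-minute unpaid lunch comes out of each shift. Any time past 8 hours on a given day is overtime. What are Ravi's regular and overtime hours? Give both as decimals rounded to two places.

Fri: 10:23–15:57 = 5 h 34 min; less 30 min break → 5 h 4 min
Sat: 06:42–16:18 = 9 h 36 min; less 30 min break → 9 h 6 min
Sun: 07:01–15:46 = 8 h 45 min; less 30 min break → 8 h 15 min
Fri reg 5 h 4 min / OT 0 h 0 min; Sat reg 8 h 0 min / OT 1 h 6 min; Sun reg 8 h 0 min / OT 0 h 15 min.
Totals: regular 21 h 4 min, overtime 1 h 21 min.

Regular 21.07 hours, overtime 1.35 hours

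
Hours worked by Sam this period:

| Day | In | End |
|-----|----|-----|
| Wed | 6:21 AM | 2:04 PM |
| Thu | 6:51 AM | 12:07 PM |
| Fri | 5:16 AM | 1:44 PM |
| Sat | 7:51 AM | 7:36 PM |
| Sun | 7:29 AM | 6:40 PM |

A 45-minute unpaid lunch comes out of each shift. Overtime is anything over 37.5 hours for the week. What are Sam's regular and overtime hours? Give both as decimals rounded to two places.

Wed: 6:21 AM–2:04 PM = 7 h 43 min; less 45 min break → 6 h 58 min
Thu: 6:51 AM–12:07 PM = 5 h 16 min; less 45 min break → 4 h 31 min
Fri: 5:16 AM–1:44 PM = 8 h 28 min; less 45 min break → 7 h 43 min
Sat: 7:51 AM–7:36 PM = 11 h 45 min; less 45 min break → 11 h 0 min
Sun: 7:29 AM–6:40 PM = 11 h 11 min; less 45 min break → 10 h 26 min
Total worked: 40 h 38 min = 40.63 h.
Threshold 37.5 h → overtime 3 h 8 min, regular 37 h 30 min.

Regular 37.50 hours, overtime 3.13 hours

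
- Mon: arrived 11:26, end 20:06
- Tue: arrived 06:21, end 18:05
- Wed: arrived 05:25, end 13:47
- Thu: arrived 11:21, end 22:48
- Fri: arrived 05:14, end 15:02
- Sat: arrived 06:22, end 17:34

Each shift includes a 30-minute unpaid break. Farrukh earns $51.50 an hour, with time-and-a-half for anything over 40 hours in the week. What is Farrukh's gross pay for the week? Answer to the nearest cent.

Mon: 11:26–20:06 = 8 h 40 min; less 30 min break → 8 h 10 min
Tue: 06:21–18:05 = 11 h 44 min; less 30 min break → 11 h 14 min
Wed: 05:25–13:47 = 8 h 22 min; less 30 min break → 7 h 52 min
Thu: 11:21–22:48 = 11 h 27 min; less 30 min break → 10 h 57 min
Fri: 05:14–15:02 = 9 h 48 min; less 30 min break → 9 h 18 min
Sat: 06:22–17:34 = 11 h 12 min; less 30 min break → 10 h 42 min
Total worked: 58 h 13 min = 3493 min.
Regular 40 h 0 min = 2400 min at $51.50/h; overtime 18 h 13 min = 1093 min at $77.25/h.
Pay = (2400 × $51.50 + 1093 × $77.25) ÷ 60 = $3467.24.

$3467.24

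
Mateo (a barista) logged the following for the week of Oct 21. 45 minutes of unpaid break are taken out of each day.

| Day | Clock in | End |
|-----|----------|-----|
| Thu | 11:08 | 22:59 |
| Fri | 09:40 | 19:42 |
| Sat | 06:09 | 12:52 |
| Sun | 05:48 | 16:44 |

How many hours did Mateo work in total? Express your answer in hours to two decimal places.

Thu: 11:08–22:59 = 11 h 51 min; less 45 min break → 11 h 6 min
Fri: 09:40–19:42 = 10 h 2 min; less 45 min break → 9 h 17 min
Sat: 06:09–12:52 = 6 h 43 min; less 45 min break → 5 h 58 min
Sun: 05:48–16:44 = 10 h 56 min; less 45 min break → 10 h 11 min
Total: 11 h 6 min + 9 h 17 min + 5 h 58 min + 10 h 11 min = 36 h 32 min.

36.53 hours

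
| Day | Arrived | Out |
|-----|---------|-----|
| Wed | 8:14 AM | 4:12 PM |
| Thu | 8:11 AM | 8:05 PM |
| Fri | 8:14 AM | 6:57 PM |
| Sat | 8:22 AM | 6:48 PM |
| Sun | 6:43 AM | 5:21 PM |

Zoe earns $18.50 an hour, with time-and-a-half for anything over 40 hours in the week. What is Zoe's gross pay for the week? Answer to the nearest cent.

$1063.29

Wed: 8:14 AM–4:12 PM = 7 h 58 min
Thu: 8:11 AM–8:05 PM = 11 h 54 min
Fri: 8:14 AM–6:57 PM = 10 h 43 min
Sat: 8:22 AM–6:48 PM = 10 h 26 min
Sun: 6:43 AM–5:21 PM = 10 h 38 min
Total worked: 51 h 39 min = 3099 min.
Regular 40 h 0 min = 2400 min at $18.50/h; overtime 11 h 39 min = 699 min at $27.75/h.
Pay = (2400 × $18.50 + 699 × $27.75) ÷ 60 = $1063.29.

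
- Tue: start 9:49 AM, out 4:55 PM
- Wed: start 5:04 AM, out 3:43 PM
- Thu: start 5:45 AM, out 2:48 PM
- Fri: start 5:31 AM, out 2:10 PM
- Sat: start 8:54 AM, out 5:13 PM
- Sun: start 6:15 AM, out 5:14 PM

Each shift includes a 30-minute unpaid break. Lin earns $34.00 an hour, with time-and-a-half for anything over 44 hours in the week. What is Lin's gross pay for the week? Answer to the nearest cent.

Tue: 9:49 AM–4:55 PM = 7 h 6 min; less 30 min break → 6 h 36 min
Wed: 5:04 AM–3:43 PM = 10 h 39 min; less 30 min break → 10 h 9 min
Thu: 5:45 AM–2:48 PM = 9 h 3 min; less 30 min break → 8 h 33 min
Fri: 5:31 AM–2:10 PM = 8 h 39 min; less 30 min break → 8 h 9 min
Sat: 8:54 AM–5:13 PM = 8 h 19 min; less 30 min break → 7 h 49 min
Sun: 6:15 AM–5:14 PM = 10 h 59 min; less 30 min break → 10 h 29 min
Total worked: 51 h 45 min = 3105 min.
Regular 44 h 0 min = 2640 min at $34.00/h; overtime 7 h 45 min = 465 min at $51.00/h.
Pay = (2640 × $34.00 + 465 × $51.00) ÷ 60 = $1891.25.

$1891.25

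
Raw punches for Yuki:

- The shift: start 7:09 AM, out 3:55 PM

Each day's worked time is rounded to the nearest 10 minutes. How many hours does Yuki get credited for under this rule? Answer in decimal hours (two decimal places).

8.83 hours

The shift: 7:09 AM–3:55 PM = 8 h 46 min → rounds to 8 h 50 min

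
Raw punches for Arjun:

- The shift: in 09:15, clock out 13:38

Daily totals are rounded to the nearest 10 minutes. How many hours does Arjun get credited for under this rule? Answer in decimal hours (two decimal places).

4.33 hours

The shift: 09:15–13:38 = 4 h 23 min → rounds to 4 h 20 min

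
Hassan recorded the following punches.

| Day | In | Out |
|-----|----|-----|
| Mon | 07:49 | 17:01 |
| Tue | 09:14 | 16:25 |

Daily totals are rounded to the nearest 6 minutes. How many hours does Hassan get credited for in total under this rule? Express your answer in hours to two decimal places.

16.40 hours

Mon: 07:49–17:01 = 9 h 12 min → rounds to 9 h 12 min
Tue: 09:14–16:25 = 7 h 11 min → rounds to 7 h 12 min
Total credited: 16 h 24 min.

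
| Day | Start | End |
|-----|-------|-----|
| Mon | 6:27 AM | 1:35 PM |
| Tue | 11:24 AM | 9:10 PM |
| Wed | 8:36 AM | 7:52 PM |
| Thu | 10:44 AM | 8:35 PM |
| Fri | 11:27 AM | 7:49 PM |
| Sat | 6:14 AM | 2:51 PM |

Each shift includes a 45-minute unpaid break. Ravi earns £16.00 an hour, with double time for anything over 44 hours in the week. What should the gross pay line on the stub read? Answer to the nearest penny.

Mon: 6:27 AM–1:35 PM = 7 h 8 min; less 45 min break → 6 h 23 min
Tue: 11:24 AM–9:10 PM = 9 h 46 min; less 45 min break → 9 h 1 min
Wed: 8:36 AM–7:52 PM = 11 h 16 min; less 45 min break → 10 h 31 min
Thu: 10:44 AM–8:35 PM = 9 h 51 min; less 45 min break → 9 h 6 min
Fri: 11:27 AM–7:49 PM = 8 h 22 min; less 45 min break → 7 h 37 min
Sat: 6:14 AM–2:51 PM = 8 h 37 min; less 45 min break → 7 h 52 min
Total worked: 50 h 30 min = 3030 min.
Regular 44 h 0 min = 2640 min at £16.00/h; overtime 6 h 30 min = 390 min at £32.00/h.
Pay = (2640 × £16.00 + 390 × £32.00) ÷ 60 = £912.00.

£912.00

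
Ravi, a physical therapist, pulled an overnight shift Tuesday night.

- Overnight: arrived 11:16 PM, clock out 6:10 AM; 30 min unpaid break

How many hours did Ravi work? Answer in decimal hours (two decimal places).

Overnight: 11:16 PM → midnight = 0 h 44 min; midnight → 6:10 AM = 6 h 10 min; span 6 h 54 min; less 30 min break → 6 h 24 min

6.40 hours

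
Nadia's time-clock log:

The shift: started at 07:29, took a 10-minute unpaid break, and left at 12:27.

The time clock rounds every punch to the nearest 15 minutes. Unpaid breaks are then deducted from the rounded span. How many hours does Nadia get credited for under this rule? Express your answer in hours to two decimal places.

The shift: in 07:29→07:30, out 12:27→12:30; 5 h 0 min − 10 min = 4 h 50 min

4.83 hours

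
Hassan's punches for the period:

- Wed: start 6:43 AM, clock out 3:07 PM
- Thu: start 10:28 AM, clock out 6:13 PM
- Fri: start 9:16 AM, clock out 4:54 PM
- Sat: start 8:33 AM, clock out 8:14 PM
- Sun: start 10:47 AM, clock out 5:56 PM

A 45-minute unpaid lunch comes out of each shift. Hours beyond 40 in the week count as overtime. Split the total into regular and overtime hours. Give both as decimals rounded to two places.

Wed: 6:43 AM–3:07 PM = 8 h 24 min; less 45 min break → 7 h 39 min
Thu: 10:28 AM–6:13 PM = 7 h 45 min; less 45 min break → 7 h 0 min
Fri: 9:16 AM–4:54 PM = 7 h 38 min; less 45 min break → 6 h 53 min
Sat: 8:33 AM–8:14 PM = 11 h 41 min; less 45 min break → 10 h 56 min
Sun: 10:47 AM–5:56 PM = 7 h 9 min; less 45 min break → 6 h 24 min
Total worked: 38 h 52 min = 38.87 h.
Threshold 40 h → overtime 0 h 0 min, regular 38 h 52 min.

Regular 38.87 hours, overtime 0.00 hours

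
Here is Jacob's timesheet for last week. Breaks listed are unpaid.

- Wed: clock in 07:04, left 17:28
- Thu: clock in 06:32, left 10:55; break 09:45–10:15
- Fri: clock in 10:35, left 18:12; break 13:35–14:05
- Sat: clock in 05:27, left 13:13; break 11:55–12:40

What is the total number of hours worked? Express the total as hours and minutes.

Wed: 07:04–17:28 = 10 h 24 min
Thu: 06:32–10:55 = 4 h 23 min; less 30 min break → 3 h 53 min
Fri: 10:35–18:12 = 7 h 37 min; less 30 min break → 7 h 7 min
Sat: 05:27–13:13 = 7 h 46 min; less 45 min break → 7 h 1 min
Total: 10 h 24 min + 3 h 53 min + 7 h 7 min + 7 h 1 min = 28 h 25 min.

28 h 25 min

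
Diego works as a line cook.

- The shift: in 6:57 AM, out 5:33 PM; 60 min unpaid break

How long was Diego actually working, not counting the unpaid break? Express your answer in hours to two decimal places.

9.60 hours

The shift: 6:57 AM–5:33 PM = 10 h 36 min; less 60 min break → 9 h 36 min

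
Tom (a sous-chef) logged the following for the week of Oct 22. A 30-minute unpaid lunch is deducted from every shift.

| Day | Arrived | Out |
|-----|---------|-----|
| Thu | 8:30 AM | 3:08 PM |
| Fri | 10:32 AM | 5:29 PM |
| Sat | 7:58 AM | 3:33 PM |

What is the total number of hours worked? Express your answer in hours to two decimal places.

19.67 hours

Thu: 8:30 AM–3:08 PM = 6 h 38 min; less 30 min break → 6 h 8 min
Fri: 10:32 AM–5:29 PM = 6 h 57 min; less 30 min break → 6 h 27 min
Sat: 7:58 AM–3:33 PM = 7 h 35 min; less 30 min break → 7 h 5 min
Total: 6 h 8 min + 6 h 27 min + 7 h 5 min = 19 h 40 min.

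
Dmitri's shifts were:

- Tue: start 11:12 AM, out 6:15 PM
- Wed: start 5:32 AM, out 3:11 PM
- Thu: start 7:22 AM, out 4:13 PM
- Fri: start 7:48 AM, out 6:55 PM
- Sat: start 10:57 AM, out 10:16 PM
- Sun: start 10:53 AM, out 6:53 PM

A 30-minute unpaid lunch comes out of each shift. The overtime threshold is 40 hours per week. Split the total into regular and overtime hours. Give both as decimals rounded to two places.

Regular 40.00 hours, overtime 12.98 hours

Tue: 11:12 AM–6:15 PM = 7 h 3 min; less 30 min break → 6 h 33 min
Wed: 5:32 AM–3:11 PM = 9 h 39 min; less 30 min break → 9 h 9 min
Thu: 7:22 AM–4:13 PM = 8 h 51 min; less 30 min break → 8 h 21 min
Fri: 7:48 AM–6:55 PM = 11 h 7 min; less 30 min break → 10 h 37 min
Sat: 10:57 AM–10:16 PM = 11 h 19 min; less 30 min break → 10 h 49 min
Sun: 10:53 AM–6:53 PM = 8 h 0 min; less 30 min break → 7 h 30 min
Total worked: 52 h 59 min = 52.98 h.
Threshold 40 h → overtime 12 h 59 min, regular 40 h 0 min.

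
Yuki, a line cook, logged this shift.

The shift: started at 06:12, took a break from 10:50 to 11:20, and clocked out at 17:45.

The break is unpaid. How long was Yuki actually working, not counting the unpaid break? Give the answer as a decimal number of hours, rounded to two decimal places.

11.05 hours

The shift: 06:12–17:45 = 11 h 33 min; less 30 min break → 11 h 3 min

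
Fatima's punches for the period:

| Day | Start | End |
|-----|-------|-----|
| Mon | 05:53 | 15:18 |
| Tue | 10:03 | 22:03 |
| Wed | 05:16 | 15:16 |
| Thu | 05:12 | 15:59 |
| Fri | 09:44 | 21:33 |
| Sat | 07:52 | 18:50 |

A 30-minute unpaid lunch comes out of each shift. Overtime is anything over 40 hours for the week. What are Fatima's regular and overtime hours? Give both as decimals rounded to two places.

Regular 40.00 hours, overtime 21.98 hours

Mon: 05:53–15:18 = 9 h 25 min; less 30 min break → 8 h 55 min
Tue: 10:03–22:03 = 12 h 0 min; less 30 min break → 11 h 30 min
Wed: 05:16–15:16 = 10 h 0 min; less 30 min break → 9 h 30 min
Thu: 05:12–15:59 = 10 h 47 min; less 30 min break → 10 h 17 min
Fri: 09:44–21:33 = 11 h 49 min; less 30 min break → 11 h 19 min
Sat: 07:52–18:50 = 10 h 58 min; less 30 min break → 10 h 28 min
Total worked: 61 h 59 min = 61.98 h.
Threshold 40 h → overtime 21 h 59 min, regular 40 h 0 min.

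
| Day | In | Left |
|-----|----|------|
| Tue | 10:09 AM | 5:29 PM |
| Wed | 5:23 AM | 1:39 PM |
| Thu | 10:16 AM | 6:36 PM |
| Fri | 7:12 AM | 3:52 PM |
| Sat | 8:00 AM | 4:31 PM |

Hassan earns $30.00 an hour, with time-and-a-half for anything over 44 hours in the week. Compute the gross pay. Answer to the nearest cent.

Tue: 10:09 AM–5:29 PM = 7 h 20 min
Wed: 5:23 AM–1:39 PM = 8 h 16 min
Thu: 10:16 AM–6:36 PM = 8 h 20 min
Fri: 7:12 AM–3:52 PM = 8 h 40 min
Sat: 8:00 AM–4:31 PM = 8 h 31 min
Total worked: 41 h 7 min = 2467 min.
Regular 41 h 7 min = 2467 min at $30.00/h; overtime 0 h 0 min = 0 min at $45.00/h.
Pay = (2467 × $30.00 + 0 × $45.00) ÷ 60 = $1233.50.

$1233.50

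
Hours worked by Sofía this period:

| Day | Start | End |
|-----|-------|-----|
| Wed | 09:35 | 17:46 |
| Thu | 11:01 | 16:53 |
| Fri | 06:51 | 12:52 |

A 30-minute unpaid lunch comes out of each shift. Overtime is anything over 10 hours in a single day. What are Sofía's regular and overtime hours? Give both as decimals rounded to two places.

Wed: 09:35–17:46 = 8 h 11 min; less 30 min break → 7 h 41 min
Thu: 11:01–16:53 = 5 h 52 min; less 30 min break → 5 h 22 min
Fri: 06:51–12:52 = 6 h 1 min; less 30 min break → 5 h 31 min
Wed reg 7 h 41 min / OT 0 h 0 min; Thu reg 5 h 22 min / OT 0 h 0 min; Fri reg 5 h 31 min / OT 0 h 0 min.
Totals: regular 18 h 34 min, overtime 0 h 0 min.

Regular 18.57 hours, overtime 0.00 hours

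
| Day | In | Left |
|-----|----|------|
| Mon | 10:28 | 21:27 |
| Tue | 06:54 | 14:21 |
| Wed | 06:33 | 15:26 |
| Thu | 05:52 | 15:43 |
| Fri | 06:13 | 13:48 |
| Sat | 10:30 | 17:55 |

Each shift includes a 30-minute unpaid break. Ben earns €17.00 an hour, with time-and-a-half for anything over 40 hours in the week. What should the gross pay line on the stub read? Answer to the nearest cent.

Mon: 10:28–21:27 = 10 h 59 min; less 30 min break → 10 h 29 min
Tue: 06:54–14:21 = 7 h 27 min; less 30 min break → 6 h 57 min
Wed: 06:33–15:26 = 8 h 53 min; less 30 min break → 8 h 23 min
Thu: 05:52–15:43 = 9 h 51 min; less 30 min break → 9 h 21 min
Fri: 06:13–13:48 = 7 h 35 min; less 30 min break → 7 h 5 min
Sat: 10:30–17:55 = 7 h 25 min; less 30 min break → 6 h 55 min
Total worked: 49 h 10 min = 2950 min.
Regular 40 h 0 min = 2400 min at €17.00/h; overtime 9 h 10 min = 550 min at €25.50/h.
Pay = (2400 × €17.00 + 550 × €25.50) ÷ 60 = €913.75.

€913.75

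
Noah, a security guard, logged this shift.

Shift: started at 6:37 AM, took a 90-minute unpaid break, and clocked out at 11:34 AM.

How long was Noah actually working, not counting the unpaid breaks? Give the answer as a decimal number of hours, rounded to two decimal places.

Shift: 6:37 AM–11:34 AM = 4 h 57 min; less 90 min break → 3 h 27 min

3.45 hours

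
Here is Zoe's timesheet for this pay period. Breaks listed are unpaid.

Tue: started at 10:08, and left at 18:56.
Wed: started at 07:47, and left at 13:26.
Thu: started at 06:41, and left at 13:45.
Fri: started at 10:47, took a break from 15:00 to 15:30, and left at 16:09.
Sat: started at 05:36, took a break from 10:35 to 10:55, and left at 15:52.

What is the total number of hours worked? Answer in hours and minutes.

36 h 19 min

Tue: 10:08–18:56 = 8 h 48 min
Wed: 07:47–13:26 = 5 h 39 min
Thu: 06:41–13:45 = 7 h 4 min
Fri: 10:47–16:09 = 5 h 22 min; less 30 min break → 4 h 52 min
Sat: 05:36–15:52 = 10 h 16 min; less 20 min break → 9 h 56 min
Total: 8 h 48 min + 5 h 39 min + 7 h 4 min + 4 h 52 min + 9 h 56 min = 36 h 19 min.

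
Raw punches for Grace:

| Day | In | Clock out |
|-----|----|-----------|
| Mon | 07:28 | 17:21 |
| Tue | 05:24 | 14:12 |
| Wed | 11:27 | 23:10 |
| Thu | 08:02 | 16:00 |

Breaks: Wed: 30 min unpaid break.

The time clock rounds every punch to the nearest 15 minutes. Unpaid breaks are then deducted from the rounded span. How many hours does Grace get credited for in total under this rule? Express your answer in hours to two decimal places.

37.75 hours

Mon: in 07:28→07:30, out 17:21→17:15; 9 h 45 min
Tue: in 05:24→05:30, out 14:12→14:15; 8 h 45 min
Wed: in 11:27→11:30, out 23:10→23:15; 11 h 45 min − 30 min = 11 h 15 min
Thu: in 08:02→08:00, out 16:00→16:00; 8 h 0 min
Total credited: 37 h 45 min.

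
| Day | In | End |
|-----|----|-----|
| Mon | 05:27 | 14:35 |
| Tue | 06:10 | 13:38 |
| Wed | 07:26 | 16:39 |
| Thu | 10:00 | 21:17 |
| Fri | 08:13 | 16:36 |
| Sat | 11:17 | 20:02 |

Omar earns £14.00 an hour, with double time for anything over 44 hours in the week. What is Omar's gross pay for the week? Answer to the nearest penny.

Mon: 05:27–14:35 = 9 h 8 min
Tue: 06:10–13:38 = 7 h 28 min
Wed: 07:26–16:39 = 9 h 13 min
Thu: 10:00–21:17 = 11 h 17 min
Fri: 08:13–16:36 = 8 h 23 min
Sat: 11:17–20:02 = 8 h 45 min
Total worked: 54 h 14 min = 3254 min.
Regular 44 h 0 min = 2640 min at £14.00/h; overtime 10 h 14 min = 614 min at £28.00/h.
Pay = (2640 × £14.00 + 614 × £28.00) ÷ 60 = £902.53.

£902.53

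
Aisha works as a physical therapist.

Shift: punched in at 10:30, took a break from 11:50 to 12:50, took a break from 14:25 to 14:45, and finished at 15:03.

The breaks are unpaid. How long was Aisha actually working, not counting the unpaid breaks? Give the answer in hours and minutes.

Shift: 10:30–15:03 = 4 h 33 min; less 80 min break → 3 h 13 min

3 h 13 min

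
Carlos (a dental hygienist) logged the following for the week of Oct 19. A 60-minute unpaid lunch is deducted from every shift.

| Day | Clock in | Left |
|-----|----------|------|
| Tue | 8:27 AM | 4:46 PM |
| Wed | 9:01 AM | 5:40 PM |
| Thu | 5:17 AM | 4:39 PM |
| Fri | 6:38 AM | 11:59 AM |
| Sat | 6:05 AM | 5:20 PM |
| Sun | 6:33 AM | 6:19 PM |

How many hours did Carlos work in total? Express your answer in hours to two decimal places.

50.70 hours

Tue: 8:27 AM–4:46 PM = 8 h 19 min; less 60 min break → 7 h 19 min
Wed: 9:01 AM–5:40 PM = 8 h 39 min; less 60 min break → 7 h 39 min
Thu: 5:17 AM–4:39 PM = 11 h 22 min; less 60 min break → 10 h 22 min
Fri: 6:38 AM–11:59 AM = 5 h 21 min; less 60 min break → 4 h 21 min
Sat: 6:05 AM–5:20 PM = 11 h 15 min; less 60 min break → 10 h 15 min
Sun: 6:33 AM–6:19 PM = 11 h 46 min; less 60 min break → 10 h 46 min
Total: 7 h 19 min + 7 h 39 min + 10 h 22 min + 4 h 21 min + 10 h 15 min + 10 h 46 min = 50 h 42 min.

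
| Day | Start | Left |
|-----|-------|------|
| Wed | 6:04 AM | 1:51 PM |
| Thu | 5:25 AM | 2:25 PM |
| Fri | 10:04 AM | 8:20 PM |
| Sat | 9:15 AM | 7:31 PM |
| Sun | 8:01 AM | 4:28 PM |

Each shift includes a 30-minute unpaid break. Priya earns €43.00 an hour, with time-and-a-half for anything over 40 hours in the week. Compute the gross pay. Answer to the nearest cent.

Wed: 6:04 AM–1:51 PM = 7 h 47 min; less 30 min break → 7 h 17 min
Thu: 5:25 AM–2:25 PM = 9 h 0 min; less 30 min break → 8 h 30 min
Fri: 10:04 AM–8:20 PM = 10 h 16 min; less 30 min break → 9 h 46 min
Sat: 9:15 AM–7:31 PM = 10 h 16 min; less 30 min break → 9 h 46 min
Sun: 8:01 AM–4:28 PM = 8 h 27 min; less 30 min break → 7 h 57 min
Total worked: 43 h 16 min = 2596 min.
Regular 40 h 0 min = 2400 min at €43.00/h; overtime 3 h 16 min = 196 min at €64.50/h.
Pay = (2400 × €43.00 + 196 × €64.50) ÷ 60 = €1930.70.

€1930.70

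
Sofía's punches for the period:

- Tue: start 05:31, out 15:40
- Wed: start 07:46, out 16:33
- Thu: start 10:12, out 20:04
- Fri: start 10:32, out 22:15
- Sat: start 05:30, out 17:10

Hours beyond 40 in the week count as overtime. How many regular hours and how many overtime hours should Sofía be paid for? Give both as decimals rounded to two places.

Regular 40.00 hours, overtime 12.18 hours

Tue: 05:31–15:40 = 10 h 9 min
Wed: 07:46–16:33 = 8 h 47 min
Thu: 10:12–20:04 = 9 h 52 min
Fri: 10:32–22:15 = 11 h 43 min
Sat: 05:30–17:10 = 11 h 40 min
Total worked: 52 h 11 min = 52.18 h.
Threshold 40 h → overtime 12 h 11 min, regular 40 h 0 min.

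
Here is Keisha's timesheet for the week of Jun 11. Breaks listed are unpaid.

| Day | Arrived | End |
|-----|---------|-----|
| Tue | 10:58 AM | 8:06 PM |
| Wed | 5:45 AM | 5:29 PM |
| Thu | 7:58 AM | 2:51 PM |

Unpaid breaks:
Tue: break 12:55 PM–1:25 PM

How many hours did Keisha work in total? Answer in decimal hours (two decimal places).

Tue: 10:58 AM–8:06 PM = 9 h 8 min; less 30 min break → 8 h 38 min
Wed: 5:45 AM–5:29 PM = 11 h 44 min
Thu: 7:58 AM–2:51 PM = 6 h 53 min
Total: 8 h 38 min + 11 h 44 min + 6 h 53 min = 27 h 15 min.

27.25 hours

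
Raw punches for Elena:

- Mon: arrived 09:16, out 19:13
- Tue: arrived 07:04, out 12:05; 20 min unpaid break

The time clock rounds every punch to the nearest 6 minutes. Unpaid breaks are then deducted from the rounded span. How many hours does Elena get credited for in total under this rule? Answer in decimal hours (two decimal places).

Mon: in 09:16→09:18, out 19:13→19:12; 9 h 54 min
Tue: in 07:04→07:06, out 12:05→12:06; 5 h 0 min − 20 min = 4 h 40 min
Total credited: 14 h 34 min.

14.57 hours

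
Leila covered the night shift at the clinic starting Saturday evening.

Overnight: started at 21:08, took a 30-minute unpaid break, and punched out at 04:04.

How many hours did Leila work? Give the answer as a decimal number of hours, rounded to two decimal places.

6.43 hours

Overnight: 21:08 → midnight = 2 h 52 min; midnight → 04:04 = 4 h 4 min; span 6 h 56 min; less 30 min break → 6 h 26 min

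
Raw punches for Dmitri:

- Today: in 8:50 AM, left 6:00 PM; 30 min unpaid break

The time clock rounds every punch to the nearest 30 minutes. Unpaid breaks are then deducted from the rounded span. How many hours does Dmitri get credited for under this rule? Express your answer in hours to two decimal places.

Today: in 8:50 AM→9:00 AM, out 6:00 PM→6:00 PM; 9 h 0 min − 30 min = 8 h 30 min

8.50 hours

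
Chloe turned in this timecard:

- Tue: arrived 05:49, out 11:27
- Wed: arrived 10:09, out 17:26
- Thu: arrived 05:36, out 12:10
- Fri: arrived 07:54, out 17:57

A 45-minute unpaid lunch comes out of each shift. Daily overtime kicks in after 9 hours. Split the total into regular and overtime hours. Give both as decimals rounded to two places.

Tue: 05:49–11:27 = 5 h 38 min; less 45 min break → 4 h 53 min
Wed: 10:09–17:26 = 7 h 17 min; less 45 min break → 6 h 32 min
Thu: 05:36–12:10 = 6 h 34 min; less 45 min break → 5 h 49 min
Fri: 07:54–17:57 = 10 h 3 min; less 45 min break → 9 h 18 min
Tue reg 4 h 53 min / OT 0 h 0 min; Wed reg 6 h 32 min / OT 0 h 0 min; Thu reg 5 h 49 min / OT 0 h 0 min; Fri reg 9 h 0 min / OT 0 h 18 min.
Totals: regular 26 h 14 min, overtime 0 h 18 min.

Regular 26.23 hours, overtime 0.30 hours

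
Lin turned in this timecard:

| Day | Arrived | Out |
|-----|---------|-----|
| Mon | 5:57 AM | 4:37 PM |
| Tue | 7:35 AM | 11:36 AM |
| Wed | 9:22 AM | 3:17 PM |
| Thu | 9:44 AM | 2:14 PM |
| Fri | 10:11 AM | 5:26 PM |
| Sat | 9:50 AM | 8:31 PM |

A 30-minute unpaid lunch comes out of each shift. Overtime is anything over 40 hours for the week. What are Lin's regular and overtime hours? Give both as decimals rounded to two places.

Mon: 5:57 AM–4:37 PM = 10 h 40 min; less 30 min break → 10 h 10 min
Tue: 7:35 AM–11:36 AM = 4 h 1 min; less 30 min break → 3 h 31 min
Wed: 9:22 AM–3:17 PM = 5 h 55 min; less 30 min break → 5 h 25 min
Thu: 9:44 AM–2:14 PM = 4 h 30 min; less 30 min break → 4 h 0 min
Fri: 10:11 AM–5:26 PM = 7 h 15 min; less 30 min break → 6 h 45 min
Sat: 9:50 AM–8:31 PM = 10 h 41 min; less 30 min break → 10 h 11 min
Total worked: 40 h 2 min = 40.03 h.
Threshold 40 h → overtime 0 h 2 min, regular 40 h 0 min.

Regular 40.00 hours, overtime 0.03 hours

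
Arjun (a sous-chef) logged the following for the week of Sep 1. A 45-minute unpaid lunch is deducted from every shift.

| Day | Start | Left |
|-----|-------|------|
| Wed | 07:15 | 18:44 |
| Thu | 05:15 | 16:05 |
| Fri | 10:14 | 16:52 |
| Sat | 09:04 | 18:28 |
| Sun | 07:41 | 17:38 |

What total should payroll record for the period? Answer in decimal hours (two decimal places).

Wed: 07:15–18:44 = 11 h 29 min; less 45 min break → 10 h 44 min
Thu: 05:15–16:05 = 10 h 50 min; less 45 min break → 10 h 5 min
Fri: 10:14–16:52 = 6 h 38 min; less 45 min break → 5 h 53 min
Sat: 09:04–18:28 = 9 h 24 min; less 45 min break → 8 h 39 min
Sun: 07:41–17:38 = 9 h 57 min; less 45 min break → 9 h 12 min
Total: 10 h 44 min + 10 h 5 min + 5 h 53 min + 8 h 39 min + 9 h 12 min = 44 h 33 min.

44.55 hours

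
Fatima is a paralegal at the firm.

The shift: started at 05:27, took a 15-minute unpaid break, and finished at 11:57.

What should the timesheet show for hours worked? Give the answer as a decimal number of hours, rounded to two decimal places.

6.25 hours

The shift: 05:27–11:57 = 6 h 30 min; less 15 min break → 6 h 15 min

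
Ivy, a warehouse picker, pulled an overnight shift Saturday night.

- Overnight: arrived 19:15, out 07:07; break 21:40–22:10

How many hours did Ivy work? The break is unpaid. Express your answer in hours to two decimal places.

11.37 hours

Overnight: 19:15 → midnight = 4 h 45 min; midnight → 07:07 = 7 h 7 min; span 11 h 52 min; less 30 min break → 11 h 22 min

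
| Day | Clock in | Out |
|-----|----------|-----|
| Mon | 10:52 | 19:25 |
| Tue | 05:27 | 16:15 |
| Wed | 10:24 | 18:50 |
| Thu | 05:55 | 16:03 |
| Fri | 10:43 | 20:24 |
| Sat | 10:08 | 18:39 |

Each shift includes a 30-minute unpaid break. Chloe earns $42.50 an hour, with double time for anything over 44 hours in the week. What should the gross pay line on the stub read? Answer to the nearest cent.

Mon: 10:52–19:25 = 8 h 33 min; less 30 min break → 8 h 3 min
Tue: 05:27–16:15 = 10 h 48 min; less 30 min break → 10 h 18 min
Wed: 10:24–18:50 = 8 h 26 min; less 30 min break → 7 h 56 min
Thu: 05:55–16:03 = 10 h 8 min; less 30 min break → 9 h 38 min
Fri: 10:43–20:24 = 9 h 41 min; less 30 min break → 9 h 11 min
Sat: 10:08–18:39 = 8 h 31 min; less 30 min break → 8 h 1 min
Total worked: 53 h 7 min = 3187 min.
Regular 44 h 0 min = 2640 min at $42.50/h; overtime 9 h 7 min = 547 min at $85.00/h.
Pay = (2640 × $42.50 + 547 × $85.00) ÷ 60 = $2644.92.

$2644.92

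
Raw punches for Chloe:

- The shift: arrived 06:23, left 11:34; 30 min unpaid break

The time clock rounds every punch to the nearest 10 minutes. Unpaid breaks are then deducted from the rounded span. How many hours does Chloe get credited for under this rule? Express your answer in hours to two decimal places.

4.67 hours

The shift: in 06:23→06:20, out 11:34→11:30; 5 h 10 min − 30 min = 4 h 40 min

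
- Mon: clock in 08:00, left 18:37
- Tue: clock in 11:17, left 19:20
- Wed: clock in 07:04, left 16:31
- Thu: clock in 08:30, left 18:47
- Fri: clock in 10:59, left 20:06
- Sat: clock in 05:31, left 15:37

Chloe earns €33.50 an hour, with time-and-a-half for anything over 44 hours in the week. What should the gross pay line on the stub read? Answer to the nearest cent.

Mon: 08:00–18:37 = 10 h 37 min
Tue: 11:17–19:20 = 8 h 3 min
Wed: 07:04–16:31 = 9 h 27 min
Thu: 08:30–18:47 = 10 h 17 min
Fri: 10:59–20:06 = 9 h 7 min
Sat: 05:31–15:37 = 10 h 6 min
Total worked: 57 h 37 min = 3457 min.
Regular 44 h 0 min = 2640 min at €33.50/h; overtime 13 h 37 min = 817 min at €50.25/h.
Pay = (2640 × €33.50 + 817 × €50.25) ÷ 60 = €2158.24.

€2158.24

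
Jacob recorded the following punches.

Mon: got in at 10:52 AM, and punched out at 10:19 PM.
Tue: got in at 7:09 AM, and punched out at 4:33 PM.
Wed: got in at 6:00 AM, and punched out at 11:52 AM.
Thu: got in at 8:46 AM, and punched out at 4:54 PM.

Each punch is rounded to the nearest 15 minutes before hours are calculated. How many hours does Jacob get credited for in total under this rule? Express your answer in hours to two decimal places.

Mon: in 10:52 AM→10:45 AM, out 10:19 PM→10:15 PM; 11 h 30 min
Tue: in 7:09 AM→7:15 AM, out 4:33 PM→4:30 PM; 9 h 15 min
Wed: in 6:00 AM→6:00 AM, out 11:52 AM→11:45 AM; 5 h 45 min
Thu: in 8:46 AM→8:45 AM, out 4:54 PM→5:00 PM; 8 h 15 min
Total credited: 34 h 45 min.

34.75 hours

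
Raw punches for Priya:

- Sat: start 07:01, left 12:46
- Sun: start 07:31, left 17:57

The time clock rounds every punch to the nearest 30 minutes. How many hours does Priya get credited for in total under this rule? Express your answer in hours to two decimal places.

Sat: in 07:01→07:00, out 12:46→13:00; 6 h 0 min
Sun: in 07:31→07:30, out 17:57→18:00; 10 h 30 min
Total credited: 16 h 30 min.

16.50 hours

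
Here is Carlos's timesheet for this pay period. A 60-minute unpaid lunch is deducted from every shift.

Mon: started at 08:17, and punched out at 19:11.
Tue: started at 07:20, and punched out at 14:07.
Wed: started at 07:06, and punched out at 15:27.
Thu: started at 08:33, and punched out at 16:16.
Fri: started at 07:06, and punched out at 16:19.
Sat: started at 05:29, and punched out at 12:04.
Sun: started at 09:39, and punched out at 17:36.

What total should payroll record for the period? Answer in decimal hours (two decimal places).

Mon: 08:17–19:11 = 10 h 54 min; less 60 min break → 9 h 54 min
Tue: 07:20–14:07 = 6 h 47 min; less 60 min break → 5 h 47 min
Wed: 07:06–15:27 = 8 h 21 min; less 60 min break → 7 h 21 min
Thu: 08:33–16:16 = 7 h 43 min; less 60 min break → 6 h 43 min
Fri: 07:06–16:19 = 9 h 13 min; less 60 min break → 8 h 13 min
Sat: 05:29–12:04 = 6 h 35 min; less 60 min break → 5 h 35 min
Sun: 09:39–17:36 = 7 h 57 min; less 60 min break → 6 h 57 min
Total: 9 h 54 min + 5 h 47 min + 7 h 21 min + 6 h 43 min + 8 h 13 min + 5 h 35 min + 6 h 57 min = 50 h 30 min.

50.50 hours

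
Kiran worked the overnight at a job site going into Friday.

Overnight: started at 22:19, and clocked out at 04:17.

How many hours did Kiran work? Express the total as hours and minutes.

Overnight: 22:19 → midnight = 1 h 41 min; midnight → 04:17 = 4 h 17 min; span 5 h 58 min

5 h 58 min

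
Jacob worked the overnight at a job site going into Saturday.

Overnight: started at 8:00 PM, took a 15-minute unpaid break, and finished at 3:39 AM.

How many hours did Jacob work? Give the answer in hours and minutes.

7 h 24 min

Overnight: 8:00 PM → midnight = 4 h 0 min; midnight → 3:39 AM = 3 h 39 min; span 7 h 39 min; less 15 min break → 7 h 24 min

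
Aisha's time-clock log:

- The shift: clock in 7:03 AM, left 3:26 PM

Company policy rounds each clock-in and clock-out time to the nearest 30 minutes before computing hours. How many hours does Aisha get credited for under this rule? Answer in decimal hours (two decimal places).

8.50 hours

The shift: in 7:03 AM→7:00 AM, out 3:26 PM→3:30 PM; 8 h 30 min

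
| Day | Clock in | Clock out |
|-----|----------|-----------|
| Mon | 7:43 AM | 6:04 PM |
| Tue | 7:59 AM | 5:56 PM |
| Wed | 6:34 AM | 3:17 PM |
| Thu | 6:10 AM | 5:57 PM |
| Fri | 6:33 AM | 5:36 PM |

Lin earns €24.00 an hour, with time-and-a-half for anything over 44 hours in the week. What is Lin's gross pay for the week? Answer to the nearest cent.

Mon: 7:43 AM–6:04 PM = 10 h 21 min
Tue: 7:59 AM–5:56 PM = 9 h 57 min
Wed: 6:34 AM–3:17 PM = 8 h 43 min
Thu: 6:10 AM–5:57 PM = 11 h 47 min
Fri: 6:33 AM–5:36 PM = 11 h 3 min
Total worked: 51 h 51 min = 3111 min.
Regular 44 h 0 min = 2640 min at €24.00/h; overtime 7 h 51 min = 471 min at €36.00/h.
Pay = (2640 × €24.00 + 471 × €36.00) ÷ 60 = €1338.60.

€1338.60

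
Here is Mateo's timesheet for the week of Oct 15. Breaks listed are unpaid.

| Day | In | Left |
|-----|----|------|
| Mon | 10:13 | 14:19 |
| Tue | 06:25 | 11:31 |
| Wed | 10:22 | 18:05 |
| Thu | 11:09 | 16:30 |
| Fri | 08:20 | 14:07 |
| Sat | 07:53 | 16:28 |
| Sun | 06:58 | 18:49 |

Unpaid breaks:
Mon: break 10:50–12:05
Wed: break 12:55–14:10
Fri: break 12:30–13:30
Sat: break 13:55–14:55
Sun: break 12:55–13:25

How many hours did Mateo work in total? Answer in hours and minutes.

Mon: 10:13–14:19 = 4 h 6 min; less 75 min break → 2 h 51 min
Tue: 06:25–11:31 = 5 h 6 min
Wed: 10:22–18:05 = 7 h 43 min; less 75 min break → 6 h 28 min
Thu: 11:09–16:30 = 5 h 21 min
Fri: 08:20–14:07 = 5 h 47 min; less 60 min break → 4 h 47 min
Sat: 07:53–16:28 = 8 h 35 min; less 60 min break → 7 h 35 min
Sun: 06:58–18:49 = 11 h 51 min; less 30 min break → 11 h 21 min
Total: 2 h 51 min + 5 h 6 min + 6 h 28 min + 5 h 21 min + 4 h 47 min + 7 h 35 min + 11 h 21 min = 43 h 29 min.

43 h 29 min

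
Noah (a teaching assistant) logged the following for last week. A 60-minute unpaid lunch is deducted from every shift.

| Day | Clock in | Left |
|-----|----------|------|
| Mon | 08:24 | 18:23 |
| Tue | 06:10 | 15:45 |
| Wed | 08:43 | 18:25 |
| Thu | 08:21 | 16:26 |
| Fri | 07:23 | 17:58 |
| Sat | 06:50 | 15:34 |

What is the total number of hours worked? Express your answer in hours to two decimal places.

Mon: 08:24–18:23 = 9 h 59 min; less 60 min break → 8 h 59 min
Tue: 06:10–15:45 = 9 h 35 min; less 60 min break → 8 h 35 min
Wed: 08:43–18:25 = 9 h 42 min; less 60 min break → 8 h 42 min
Thu: 08:21–16:26 = 8 h 5 min; less 60 min break → 7 h 5 min
Fri: 07:23–17:58 = 10 h 35 min; less 60 min break → 9 h 35 min
Sat: 06:50–15:34 = 8 h 44 min; less 60 min break → 7 h 44 min
Total: 8 h 59 min + 8 h 35 min + 8 h 42 min + 7 h 5 min + 9 h 35 min + 7 h 44 min = 50 h 40 min.

50.67 hours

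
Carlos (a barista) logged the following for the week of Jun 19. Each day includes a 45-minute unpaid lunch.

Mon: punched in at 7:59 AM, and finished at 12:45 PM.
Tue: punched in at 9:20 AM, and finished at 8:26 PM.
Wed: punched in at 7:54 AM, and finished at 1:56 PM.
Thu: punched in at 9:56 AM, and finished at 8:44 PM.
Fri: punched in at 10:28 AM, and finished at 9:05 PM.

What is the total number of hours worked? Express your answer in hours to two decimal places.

Mon: 7:59 AM–12:45 PM = 4 h 46 min; less 45 min break → 4 h 1 min
Tue: 9:20 AM–8:26 PM = 11 h 6 min; less 45 min break → 10 h 21 min
Wed: 7:54 AM–1:56 PM = 6 h 2 min; less 45 min break → 5 h 17 min
Thu: 9:56 AM–8:44 PM = 10 h 48 min; less 45 min break → 10 h 3 min
Fri: 10:28 AM–9:05 PM = 10 h 37 min; less 45 min break → 9 h 52 min
Total: 4 h 1 min + 10 h 21 min + 5 h 17 min + 10 h 3 min + 9 h 52 min = 39 h 34 min.

39.57 hours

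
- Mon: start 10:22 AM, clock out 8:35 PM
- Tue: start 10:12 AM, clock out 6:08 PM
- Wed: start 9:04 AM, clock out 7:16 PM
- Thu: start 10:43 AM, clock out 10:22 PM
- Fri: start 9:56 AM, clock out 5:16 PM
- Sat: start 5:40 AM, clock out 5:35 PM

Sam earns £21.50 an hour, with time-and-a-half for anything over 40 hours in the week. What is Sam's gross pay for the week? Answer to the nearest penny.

£1480.81

Mon: 10:22 AM–8:35 PM = 10 h 13 min
Tue: 10:12 AM–6:08 PM = 7 h 56 min
Wed: 9:04 AM–7:16 PM = 10 h 12 min
Thu: 10:43 AM–10:22 PM = 11 h 39 min
Fri: 9:56 AM–5:16 PM = 7 h 20 min
Sat: 5:40 AM–5:35 PM = 11 h 55 min
Total worked: 59 h 15 min = 3555 min.
Regular 40 h 0 min = 2400 min at £21.50/h; overtime 19 h 15 min = 1155 min at £32.25/h.
Pay = (2400 × £21.50 + 1155 × £32.25) ÷ 60 = £1480.81.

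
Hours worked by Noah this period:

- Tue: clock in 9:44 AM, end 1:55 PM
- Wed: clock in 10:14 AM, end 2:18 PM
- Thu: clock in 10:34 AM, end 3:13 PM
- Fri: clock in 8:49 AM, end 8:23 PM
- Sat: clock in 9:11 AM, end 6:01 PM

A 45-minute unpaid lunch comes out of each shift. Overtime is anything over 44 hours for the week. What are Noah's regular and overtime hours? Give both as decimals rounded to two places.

Tue: 9:44 AM–1:55 PM = 4 h 11 min; less 45 min break → 3 h 26 min
Wed: 10:14 AM–2:18 PM = 4 h 4 min; less 45 min break → 3 h 19 min
Thu: 10:34 AM–3:13 PM = 4 h 39 min; less 45 min break → 3 h 54 min
Fri: 8:49 AM–8:23 PM = 11 h 34 min; less 45 min break → 10 h 49 min
Sat: 9:11 AM–6:01 PM = 8 h 50 min; less 45 min break → 8 h 5 min
Total worked: 29 h 33 min = 29.55 h.
Threshold 44 h → overtime 0 h 0 min, regular 29 h 33 min.

Regular 29.55 hours, overtime 0.00 hours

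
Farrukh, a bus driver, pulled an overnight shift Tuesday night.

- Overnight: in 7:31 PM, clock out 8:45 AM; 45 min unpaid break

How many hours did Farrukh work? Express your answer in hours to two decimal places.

Overnight: 7:31 PM → midnight = 4 h 29 min; midnight → 8:45 AM = 8 h 45 min; span 13 h 14 min; less 45 min break → 12 h 29 min

12.48 hours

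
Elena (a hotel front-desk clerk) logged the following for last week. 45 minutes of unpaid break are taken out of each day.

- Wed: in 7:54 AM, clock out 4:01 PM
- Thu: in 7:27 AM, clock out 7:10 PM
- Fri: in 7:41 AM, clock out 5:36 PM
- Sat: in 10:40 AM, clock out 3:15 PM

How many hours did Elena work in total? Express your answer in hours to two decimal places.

Wed: 7:54 AM–4:01 PM = 8 h 7 min; less 45 min break → 7 h 22 min
Thu: 7:27 AM–7:10 PM = 11 h 43 min; less 45 min break → 10 h 58 min
Fri: 7:41 AM–5:36 PM = 9 h 55 min; less 45 min break → 9 h 10 min
Sat: 10:40 AM–3:15 PM = 4 h 35 min; less 45 min break → 3 h 50 min
Total: 7 h 22 min + 10 h 58 min + 9 h 10 min + 3 h 50 min = 31 h 20 min.

31.33 hours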